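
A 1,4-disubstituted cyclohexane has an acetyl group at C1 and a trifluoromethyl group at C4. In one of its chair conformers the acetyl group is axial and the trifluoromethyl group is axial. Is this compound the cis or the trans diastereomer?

trans

C1 and C4 have opposite parity, so their axial bonds point in opposite directions.
With opposite-parity carbons, two substituents on the same face are one axial and one equatorial; opposite faces give both axial or both equatorial.
Here the groups are axial/axial → opposite face → trans.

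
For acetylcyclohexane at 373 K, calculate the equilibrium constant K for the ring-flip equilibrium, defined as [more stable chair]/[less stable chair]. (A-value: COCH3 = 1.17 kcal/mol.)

One chair has the acetyl group axial (E = 1.17 kcal/mol) and the other has it equatorial (E = 0).
ΔG = 1.17 kcal/mol between the two chairs.
K = exp(ΔG/RT) with R = 1.987×10⁻³ kcal mol⁻¹ K⁻¹ and T = 373 K gives K ≈ 4.85.

K ≈ 4.85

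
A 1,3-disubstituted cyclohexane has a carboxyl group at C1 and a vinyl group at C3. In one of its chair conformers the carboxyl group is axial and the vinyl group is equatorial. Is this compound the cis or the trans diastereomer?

C1 and C3 have the same parity, so their axial bonds point in the same direction.
With same-parity carbons, two substituents on the same face are both axial or both equatorial; opposite faces give one of each.
Here the groups are axial/equatorial → opposite face → trans.

trans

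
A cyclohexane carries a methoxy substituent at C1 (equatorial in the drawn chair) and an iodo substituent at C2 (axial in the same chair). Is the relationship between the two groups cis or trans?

cis

C1 and C2 have opposite parity, so their axial bonds point in opposite directions.
With opposite-parity carbons, two substituents on the same face are one axial and one equatorial; opposite faces give both axial or both equatorial.
Here the groups are equatorial/axial → same face → cis.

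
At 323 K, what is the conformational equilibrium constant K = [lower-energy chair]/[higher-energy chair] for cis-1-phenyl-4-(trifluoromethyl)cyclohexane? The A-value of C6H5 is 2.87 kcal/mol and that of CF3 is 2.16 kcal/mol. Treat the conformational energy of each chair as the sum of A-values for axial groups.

K ≈ 3.02

C1 and C4 have opposite parity, so for the cis isomer the two substituents are one axial and one equatorial in each chair.
Chair I (phenyl axial, trifluoromethyl equatorial): E = 2.87 kcal/mol; chair II (phenyl equatorial, trifluoromethyl axial): E = 2.16 kcal/mol.
ΔG = 0.71 kcal/mol between the two chairs.
K = exp(ΔG/RT) with R = 1.987×10⁻³ kcal mol⁻¹ K⁻¹ and T = 323 K gives K ≈ 3.02.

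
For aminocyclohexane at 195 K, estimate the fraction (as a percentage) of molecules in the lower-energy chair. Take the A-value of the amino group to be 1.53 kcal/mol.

98.1%

One chair has the amino group axial (E = 1.53 kcal/mol) and the other has it equatorial (E = 0).
ΔG = 1.53 kcal/mol between the two chairs.
K = exp(ΔG/RT) with R = 1.987×10⁻³ kcal mol⁻¹ K⁻¹ and T = 195 K gives K ≈ 51.9.
Fraction in the lower-energy chair = K/(K+1) = 98.1%.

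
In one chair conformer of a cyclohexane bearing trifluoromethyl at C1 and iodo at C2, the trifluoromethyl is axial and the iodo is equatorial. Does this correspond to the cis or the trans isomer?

C1 and C2 have opposite parity, so their axial bonds point in opposite directions.
With opposite-parity carbons, two substituents on the same face are one axial and one equatorial; opposite faces give both axial or both equatorial.
Here the groups are axial/equatorial → same face → cis.

cis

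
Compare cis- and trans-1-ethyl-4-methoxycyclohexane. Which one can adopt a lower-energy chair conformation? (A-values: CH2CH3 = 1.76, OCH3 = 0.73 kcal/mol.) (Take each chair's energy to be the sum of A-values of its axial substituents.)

At 1,4 positions (parity opposite): cis → (a,e or e,a); trans → (e,e or a,a).
Best chair for cis: E = 0.73 kcal/mol; best chair for trans: E = 0.00 kcal/mol.
The trans isomer is lower by 0.73 kcal/mol.

trans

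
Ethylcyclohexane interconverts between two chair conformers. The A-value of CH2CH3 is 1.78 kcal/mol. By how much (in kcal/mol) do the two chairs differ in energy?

1.78 kcal/mol

A monosubstituted cyclohexane has one chair with the ethyl group axial (E = A = 1.78 kcal/mol) and one with it equatorial (E = 0).
ΔE = 1.78 − 0 = 1.78 kcal/mol.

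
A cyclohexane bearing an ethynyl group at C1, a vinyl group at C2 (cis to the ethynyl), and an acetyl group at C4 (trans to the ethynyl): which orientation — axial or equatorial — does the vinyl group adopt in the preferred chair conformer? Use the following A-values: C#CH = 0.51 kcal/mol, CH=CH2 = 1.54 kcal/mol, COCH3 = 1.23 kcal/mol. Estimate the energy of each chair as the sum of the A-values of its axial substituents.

Chair I (ethynyl axial, vinyl equatorial, acetyl axial): E = 1.74 kcal/mol.
Chair II (ethynyl equatorial, vinyl axial, acetyl equatorial): E = 1.54 kcal/mol.
Chair II is the more stable (lower-energy) conformer, and in that chair the vinyl group is axial.

axial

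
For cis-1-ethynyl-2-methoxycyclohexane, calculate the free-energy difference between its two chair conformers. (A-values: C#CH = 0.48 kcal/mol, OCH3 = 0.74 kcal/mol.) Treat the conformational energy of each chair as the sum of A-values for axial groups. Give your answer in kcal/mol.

C1 and C2 have opposite parity, so for the cis isomer the two substituents are one axial and one equatorial in each chair.
Chair I (ethynyl axial, methoxy equatorial): E = 0.48 kcal/mol.
Chair II (ethynyl equatorial, methoxy axial): E = 0.74 kcal/mol.
ΔE = 0.74 − 0.48 = 0.26 kcal/mol; chair I is more stable.

0.26 kcal/mol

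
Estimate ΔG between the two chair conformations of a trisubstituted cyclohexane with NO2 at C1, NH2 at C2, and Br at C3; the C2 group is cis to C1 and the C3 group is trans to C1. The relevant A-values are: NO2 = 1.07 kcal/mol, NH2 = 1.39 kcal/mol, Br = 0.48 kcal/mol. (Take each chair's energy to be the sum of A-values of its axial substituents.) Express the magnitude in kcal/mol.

0.80 kcal/mol

Chair I (nitro axial, amino equatorial, bromo equatorial): E = 1.07 kcal/mol.
Chair II (nitro equatorial, amino axial, bromo axial): E = 1.87 kcal/mol.
ΔE = 1.87 − 1.07 = 0.80 kcal/mol; chair I is more stable.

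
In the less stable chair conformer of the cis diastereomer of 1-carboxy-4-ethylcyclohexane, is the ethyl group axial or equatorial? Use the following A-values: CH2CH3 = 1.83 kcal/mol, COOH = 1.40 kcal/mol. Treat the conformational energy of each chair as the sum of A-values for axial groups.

axial

C1 and C4 have opposite parity, so for the cis isomer the two substituents are one axial and one equatorial in each chair.
Chair I (ethyl axial, carboxyl equatorial): E = 1.83 kcal/mol.
Chair II (ethyl equatorial, carboxyl axial): E = 1.40 kcal/mol.
Chair I is the less stable (higher-energy) conformer, and in that chair the ethyl group is axial.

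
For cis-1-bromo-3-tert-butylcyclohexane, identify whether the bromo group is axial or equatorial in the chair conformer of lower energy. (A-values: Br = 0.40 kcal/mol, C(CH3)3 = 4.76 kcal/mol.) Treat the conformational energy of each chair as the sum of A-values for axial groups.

C1 and C3 have the same parity, so for the cis isomer the two substituents are e,e in one chair and a,a in the other.
Chair I (bromo axial, tert-butyl axial): E = 5.16 kcal/mol.
Chair II (bromo equatorial, tert-butyl equatorial): E = 0.00 kcal/mol.
Chair II is the more stable (lower-energy) conformer, and in that chair the bromo group is equatorial.

equatorial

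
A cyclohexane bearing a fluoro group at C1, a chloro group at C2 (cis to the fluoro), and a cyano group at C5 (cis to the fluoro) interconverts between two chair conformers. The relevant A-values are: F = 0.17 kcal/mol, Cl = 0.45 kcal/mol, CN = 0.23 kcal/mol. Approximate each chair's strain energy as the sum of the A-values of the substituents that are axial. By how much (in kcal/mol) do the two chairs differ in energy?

0.05 kcal/mol

Chair I (fluoro axial, chloro equatorial, cyano axial): E = 0.40 kcal/mol.
Chair II (fluoro equatorial, chloro axial, cyano equatorial): E = 0.45 kcal/mol.
ΔE = 0.45 − 0.40 = 0.05 kcal/mol; chair I is more stable.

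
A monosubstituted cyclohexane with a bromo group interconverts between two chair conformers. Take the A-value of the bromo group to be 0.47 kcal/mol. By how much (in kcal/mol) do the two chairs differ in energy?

0.47 kcal/mol

A monosubstituted cyclohexane has one chair with the bromo group axial (E = A = 0.47 kcal/mol) and one with it equatorial (E = 0).
ΔE = 0.47 − 0 = 0.47 kcal/mol.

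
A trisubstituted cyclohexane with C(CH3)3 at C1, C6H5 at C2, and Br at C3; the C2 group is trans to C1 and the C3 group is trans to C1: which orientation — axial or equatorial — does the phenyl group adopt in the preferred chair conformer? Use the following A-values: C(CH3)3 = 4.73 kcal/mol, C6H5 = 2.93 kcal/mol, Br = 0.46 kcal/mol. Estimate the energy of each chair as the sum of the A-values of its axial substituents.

equatorial

Chair I (tert-butyl axial, phenyl axial, bromo equatorial): E = 7.66 kcal/mol.
Chair II (tert-butyl equatorial, phenyl equatorial, bromo axial): E = 0.46 kcal/mol.
Chair II is the more stable (lower-energy) conformer, and in that chair the phenyl group is equatorial.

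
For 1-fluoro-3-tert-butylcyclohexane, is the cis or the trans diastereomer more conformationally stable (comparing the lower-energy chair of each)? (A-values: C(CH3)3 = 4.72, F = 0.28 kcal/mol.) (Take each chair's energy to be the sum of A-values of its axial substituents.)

At 1,3 positions (parity same): cis → (e,e or a,a); trans → (a,e or e,a).
Best chair for cis: E = 0.00 kcal/mol; best chair for trans: E = 0.28 kcal/mol.
The cis isomer is lower by 0.28 kcal/mol.

cis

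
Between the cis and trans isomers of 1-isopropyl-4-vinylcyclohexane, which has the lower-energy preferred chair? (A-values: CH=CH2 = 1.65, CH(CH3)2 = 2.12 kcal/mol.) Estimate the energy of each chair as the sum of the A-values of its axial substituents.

trans

At 1,4 positions (parity opposite): cis → (a,e or e,a); trans → (e,e or a,a).
Best chair for cis: E = 1.65 kcal/mol; best chair for trans: E = 0.00 kcal/mol.
The trans isomer is lower by 1.65 kcal/mol.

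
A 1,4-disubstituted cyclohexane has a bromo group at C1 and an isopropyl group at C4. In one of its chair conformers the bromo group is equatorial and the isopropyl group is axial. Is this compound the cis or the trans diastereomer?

C1 and C4 have opposite parity, so their axial bonds point in opposite directions.
With opposite-parity carbons, two substituents on the same face are one axial and one equatorial; opposite faces give both axial or both equatorial.
Here the groups are equatorial/axial → same face → cis.

cis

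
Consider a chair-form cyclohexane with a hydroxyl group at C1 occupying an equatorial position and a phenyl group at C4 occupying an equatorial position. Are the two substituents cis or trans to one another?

C1 and C4 have opposite parity, so their axial bonds point in opposite directions.
With opposite-parity carbons, two substituents on the same face are one axial and one equatorial; opposite faces give both axial or both equatorial.
Here the groups are equatorial/equatorial → opposite face → trans.

trans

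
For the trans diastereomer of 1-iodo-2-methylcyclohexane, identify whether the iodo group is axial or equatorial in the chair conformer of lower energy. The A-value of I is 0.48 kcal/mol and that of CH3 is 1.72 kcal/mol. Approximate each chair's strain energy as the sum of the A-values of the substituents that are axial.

equatorial

C1 and C2 have opposite parity, so for the trans isomer the two substituents are e,e in one chair and a,a in the other.
Chair I (iodo axial, methyl axial): E = 2.20 kcal/mol.
Chair II (iodo equatorial, methyl equatorial): E = 0.00 kcal/mol.
Chair II is the more stable (lower-energy) conformer, and in that chair the iodo group is equatorial.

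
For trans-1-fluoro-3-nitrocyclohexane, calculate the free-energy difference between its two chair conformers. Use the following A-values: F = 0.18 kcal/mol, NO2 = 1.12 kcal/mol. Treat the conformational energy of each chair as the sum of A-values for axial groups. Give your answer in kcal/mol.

C1 and C3 have the same parity, so for the trans isomer the two substituents are one axial and one equatorial in each chair.
Chair I (fluoro axial, nitro equatorial): E = 0.18 kcal/mol.
Chair II (fluoro equatorial, nitro axial): E = 1.12 kcal/mol.
ΔE = 1.12 − 0.18 = 0.94 kcal/mol; chair I is more stable.

0.94 kcal/mol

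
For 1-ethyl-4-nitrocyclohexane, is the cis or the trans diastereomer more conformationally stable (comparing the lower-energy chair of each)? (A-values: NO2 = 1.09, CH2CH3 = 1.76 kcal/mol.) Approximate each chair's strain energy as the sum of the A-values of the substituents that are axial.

trans

At 1,4 positions (parity opposite): cis → (a,e or e,a); trans → (e,e or a,a).
Best chair for cis: E = 1.09 kcal/mol; best chair for trans: E = 0.00 kcal/mol.
The trans isomer is lower by 1.09 kcal/mol.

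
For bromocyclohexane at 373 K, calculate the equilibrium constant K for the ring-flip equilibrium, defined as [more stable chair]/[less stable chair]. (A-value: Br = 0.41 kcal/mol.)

K ≈ 1.74

One chair has the bromo group axial (E = 0.41 kcal/mol) and the other has it equatorial (E = 0).
ΔG = 0.41 kcal/mol between the two chairs.
K = exp(ΔG/RT) with R = 1.987×10⁻³ kcal mol⁻¹ K⁻¹ and T = 373 K gives K ≈ 1.74.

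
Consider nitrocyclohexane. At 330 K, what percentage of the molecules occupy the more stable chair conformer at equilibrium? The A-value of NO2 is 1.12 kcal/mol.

84.7%

One chair has the nitro group axial (E = 1.12 kcal/mol) and the other has it equatorial (E = 0).
ΔG = 1.12 kcal/mol between the two chairs.
K = exp(ΔG/RT) with R = 1.987×10⁻³ kcal mol⁻¹ K⁻¹ and T = 330 K gives K ≈ 5.52.
Fraction in the lower-energy chair = K/(K+1) = 84.7%.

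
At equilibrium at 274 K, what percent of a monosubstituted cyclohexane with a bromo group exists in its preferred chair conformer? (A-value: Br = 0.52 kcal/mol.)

One chair has the bromo group axial (E = 0.52 kcal/mol) and the other has it equatorial (E = 0).
ΔG = 0.52 kcal/mol between the two chairs.
K = exp(ΔG/RT) with R = 1.987×10⁻³ kcal mol⁻¹ K⁻¹ and T = 274 K gives K ≈ 2.6.
Fraction in the lower-energy chair = K/(K+1) = 72.2%.

72.2%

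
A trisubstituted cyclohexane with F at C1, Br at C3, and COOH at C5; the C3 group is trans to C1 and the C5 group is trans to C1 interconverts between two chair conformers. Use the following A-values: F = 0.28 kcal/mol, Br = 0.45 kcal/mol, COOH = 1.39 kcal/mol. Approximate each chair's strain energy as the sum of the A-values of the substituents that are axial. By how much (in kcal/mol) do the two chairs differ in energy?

Chair I (fluoro axial, bromo equatorial, carboxyl equatorial): E = 0.28 kcal/mol.
Chair II (fluoro equatorial, bromo axial, carboxyl axial): E = 1.84 kcal/mol.
ΔE = 1.84 − 0.28 = 1.56 kcal/mol; chair I is more stable.

1.56 kcal/mol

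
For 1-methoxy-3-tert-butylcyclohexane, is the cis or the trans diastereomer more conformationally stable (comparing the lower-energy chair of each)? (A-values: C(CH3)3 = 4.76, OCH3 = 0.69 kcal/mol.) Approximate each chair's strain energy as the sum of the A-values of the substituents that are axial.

At 1,3 positions (parity same): cis → (e,e or a,a); trans → (a,e or e,a).
Best chair for cis: E = 0.00 kcal/mol; best chair for trans: E = 0.69 kcal/mol.
The cis isomer is lower by 0.69 kcal/mol.

cis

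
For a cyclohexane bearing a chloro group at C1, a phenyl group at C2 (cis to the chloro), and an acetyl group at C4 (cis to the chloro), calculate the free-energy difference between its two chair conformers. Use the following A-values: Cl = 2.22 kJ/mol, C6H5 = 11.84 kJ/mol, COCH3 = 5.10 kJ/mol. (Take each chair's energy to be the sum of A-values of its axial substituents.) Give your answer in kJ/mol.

14.72 kJ/mol

Chair I (chloro axial, phenyl equatorial, acetyl equatorial): E = 2.22 kJ/mol.
Chair II (chloro equatorial, phenyl axial, acetyl axial): E = 16.94 kJ/mol.
ΔE = 16.94 − 2.22 = 14.72 kJ/mol; chair I is more stable.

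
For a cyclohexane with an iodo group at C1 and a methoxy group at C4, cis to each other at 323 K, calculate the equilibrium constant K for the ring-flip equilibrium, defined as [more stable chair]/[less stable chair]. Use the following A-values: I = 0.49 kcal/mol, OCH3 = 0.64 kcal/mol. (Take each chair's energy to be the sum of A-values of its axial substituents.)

K ≈ 1.26

C1 and C4 have opposite parity, so for the cis isomer the two substituents are one axial and one equatorial in each chair.
Chair I (iodo axial, methoxy equatorial): E = 0.49 kcal/mol; chair II (iodo equatorial, methoxy axial): E = 0.64 kcal/mol.
ΔG = 0.15 kcal/mol between the two chairs.
K = exp(ΔG/RT) with R = 1.987×10⁻³ kcal mol⁻¹ K⁻¹ and T = 323 K gives K ≈ 1.26.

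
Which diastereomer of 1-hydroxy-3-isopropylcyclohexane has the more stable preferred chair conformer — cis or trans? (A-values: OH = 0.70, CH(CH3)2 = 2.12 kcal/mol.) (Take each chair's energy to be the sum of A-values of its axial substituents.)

cis

At 1,3 positions (parity same): cis → (e,e or a,a); trans → (a,e or e,a).
Best chair for cis: E = 0.00 kcal/mol; best chair for trans: E = 0.70 kcal/mol.
The cis isomer is lower by 0.70 kcal/mol.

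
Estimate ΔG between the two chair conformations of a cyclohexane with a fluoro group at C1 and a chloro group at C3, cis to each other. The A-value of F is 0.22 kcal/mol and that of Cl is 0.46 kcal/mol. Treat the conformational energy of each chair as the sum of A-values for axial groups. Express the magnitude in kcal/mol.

C1 and C3 have the same parity, so for the cis isomer the two substituents are e,e in one chair and a,a in the other.
Chair I (fluoro axial, chloro axial): E = 0.68 kcal/mol.
Chair II (fluoro equatorial, chloro equatorial): E = 0.00 kcal/mol.
ΔE = 0.68 − 0.00 = 0.68 kcal/mol; chair II is more stable.

0.68 kcal/mol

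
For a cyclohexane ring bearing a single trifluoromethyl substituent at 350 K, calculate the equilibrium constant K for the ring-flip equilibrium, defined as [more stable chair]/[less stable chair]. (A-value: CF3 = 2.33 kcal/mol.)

One chair has the trifluoromethyl group axial (E = 2.33 kcal/mol) and the other has it equatorial (E = 0).
ΔG = 2.33 kcal/mol between the two chairs.
K = exp(ΔG/RT) with R = 1.987×10⁻³ kcal mol⁻¹ K⁻¹ and T = 350 K gives K ≈ 28.5.

K ≈ 28.5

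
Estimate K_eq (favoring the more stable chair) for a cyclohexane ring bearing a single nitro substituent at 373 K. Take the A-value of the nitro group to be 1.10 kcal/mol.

K ≈ 4.41

One chair has the nitro group axial (E = 1.10 kcal/mol) and the other has it equatorial (E = 0).
ΔG = 1.10 kcal/mol between the two chairs.
K = exp(ΔG/RT) with R = 1.987×10⁻³ kcal mol⁻¹ K⁻¹ and T = 373 K gives K ≈ 4.41.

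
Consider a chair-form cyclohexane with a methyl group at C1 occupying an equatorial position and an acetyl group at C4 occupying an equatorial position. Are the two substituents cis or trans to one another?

trans

C1 and C4 have opposite parity, so their axial bonds point in opposite directions.
With opposite-parity carbons, two substituents on the same face are one axial and one equatorial; opposite faces give both axial or both equatorial.
Here the groups are equatorial/equatorial → opposite face → trans.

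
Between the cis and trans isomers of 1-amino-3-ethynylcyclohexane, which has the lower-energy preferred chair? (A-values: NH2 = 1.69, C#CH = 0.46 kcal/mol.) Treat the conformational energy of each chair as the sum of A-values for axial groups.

cis

At 1,3 positions (parity same): cis → (e,e or a,a); trans → (a,e or e,a).
Best chair for cis: E = 0.00 kcal/mol; best chair for trans: E = 0.46 kcal/mol.
The cis isomer is lower by 0.46 kcal/mol.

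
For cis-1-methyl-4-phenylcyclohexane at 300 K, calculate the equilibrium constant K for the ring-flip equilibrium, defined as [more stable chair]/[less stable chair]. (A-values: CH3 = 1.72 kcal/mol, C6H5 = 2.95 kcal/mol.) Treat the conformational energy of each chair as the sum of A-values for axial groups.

K ≈ 7.87

C1 and C4 have opposite parity, so for the cis isomer the two substituents are one axial and one equatorial in each chair.
Chair I (methyl axial, phenyl equatorial): E = 1.72 kcal/mol; chair II (methyl equatorial, phenyl axial): E = 2.95 kcal/mol.
ΔG = 1.23 kcal/mol between the two chairs.
K = exp(ΔG/RT) with R = 1.987×10⁻³ kcal mol⁻¹ K⁻¹ and T = 300 K gives K ≈ 7.87.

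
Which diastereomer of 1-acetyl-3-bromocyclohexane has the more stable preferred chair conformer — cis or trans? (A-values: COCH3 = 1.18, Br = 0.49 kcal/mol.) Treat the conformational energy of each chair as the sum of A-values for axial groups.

cis

At 1,3 positions (parity same): cis → (e,e or a,a); trans → (a,e or e,a).
Best chair for cis: E = 0.00 kcal/mol; best chair for trans: E = 0.49 kcal/mol.
The cis isomer is lower by 0.49 kcal/mol.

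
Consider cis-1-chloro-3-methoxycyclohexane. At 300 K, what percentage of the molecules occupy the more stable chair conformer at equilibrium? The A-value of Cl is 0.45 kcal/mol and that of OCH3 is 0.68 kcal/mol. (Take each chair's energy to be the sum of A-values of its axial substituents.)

C1 and C3 have the same parity, so for the cis isomer the two substituents are e,e in one chair and a,a in the other.
Chair I (chloro axial, methoxy axial): E = 1.13 kcal/mol; chair II (chloro equatorial, methoxy equatorial): E = 0.00 kcal/mol.
ΔG = 1.13 kcal/mol between the two chairs.
K = exp(ΔG/RT) with R = 1.987×10⁻³ kcal mol⁻¹ K⁻¹ and T = 300 K gives K ≈ 6.66.
Fraction in the lower-energy chair = K/(K+1) = 86.9%.

86.9%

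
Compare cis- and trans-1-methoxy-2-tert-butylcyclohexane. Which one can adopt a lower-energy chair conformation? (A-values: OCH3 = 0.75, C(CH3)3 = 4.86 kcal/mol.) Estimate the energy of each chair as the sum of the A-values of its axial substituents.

At 1,2 positions (parity opposite): cis → (a,e or e,a); trans → (e,e or a,a).
Best chair for cis: E = 0.75 kcal/mol; best chair for trans: E = 0.00 kcal/mol.
The trans isomer is lower by 0.75 kcal/mol.

trans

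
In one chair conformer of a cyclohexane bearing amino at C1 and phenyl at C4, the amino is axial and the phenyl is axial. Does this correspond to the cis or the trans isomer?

trans

C1 and C4 have opposite parity, so their axial bonds point in opposite directions.
With opposite-parity carbons, two substituents on the same face are one axial and one equatorial; opposite faces give both axial or both equatorial.
Here the groups are axial/axial → opposite face → trans.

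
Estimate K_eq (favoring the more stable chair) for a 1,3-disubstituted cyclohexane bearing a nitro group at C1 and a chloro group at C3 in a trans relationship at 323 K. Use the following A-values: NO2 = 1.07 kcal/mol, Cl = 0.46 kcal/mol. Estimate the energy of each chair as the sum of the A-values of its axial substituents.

K ≈ 2.59

C1 and C3 have the same parity, so for the trans isomer the two substituents are one axial and one equatorial in each chair.
Chair I (nitro axial, chloro equatorial): E = 1.07 kcal/mol; chair II (nitro equatorial, chloro axial): E = 0.46 kcal/mol.
ΔG = 0.61 kcal/mol between the two chairs.
K = exp(ΔG/RT) with R = 1.987×10⁻³ kcal mol⁻¹ K⁻¹ and T = 323 K gives K ≈ 2.59.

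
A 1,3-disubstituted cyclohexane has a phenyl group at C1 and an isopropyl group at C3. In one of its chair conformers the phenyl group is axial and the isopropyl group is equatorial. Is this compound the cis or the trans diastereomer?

C1 and C3 have the same parity, so their axial bonds point in the same direction.
With same-parity carbons, two substituents on the same face are both axial or both equatorial; opposite faces give one of each.
Here the groups are axial/equatorial → opposite face → trans.

trans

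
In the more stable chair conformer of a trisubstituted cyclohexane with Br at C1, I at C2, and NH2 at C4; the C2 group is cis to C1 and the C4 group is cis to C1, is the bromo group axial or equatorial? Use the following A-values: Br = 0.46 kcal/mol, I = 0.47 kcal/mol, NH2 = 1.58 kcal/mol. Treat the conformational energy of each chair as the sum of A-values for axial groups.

Chair I (bromo axial, iodo equatorial, amino equatorial): E = 0.46 kcal/mol.
Chair II (bromo equatorial, iodo axial, amino axial): E = 2.05 kcal/mol.
Chair I is the more stable (lower-energy) conformer, and in that chair the bromo group is axial.

axial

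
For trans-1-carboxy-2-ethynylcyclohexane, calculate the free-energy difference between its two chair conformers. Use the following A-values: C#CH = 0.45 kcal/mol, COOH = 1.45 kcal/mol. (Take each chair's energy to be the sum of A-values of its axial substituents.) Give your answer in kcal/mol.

C1 and C2 have opposite parity, so for the trans isomer the two substituents are e,e in one chair and a,a in the other.
Chair I (ethynyl axial, carboxyl axial): E = 1.90 kcal/mol.
Chair II (ethynyl equatorial, carboxyl equatorial): E = 0.00 kcal/mol.
ΔE = 1.90 − 0.00 = 1.90 kcal/mol; chair II is more stable.

1.90 kcal/mol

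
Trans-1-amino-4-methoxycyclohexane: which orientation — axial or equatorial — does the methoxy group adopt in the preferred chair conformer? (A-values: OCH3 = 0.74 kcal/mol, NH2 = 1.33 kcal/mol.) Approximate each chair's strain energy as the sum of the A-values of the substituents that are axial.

equatorial

C1 and C4 have opposite parity, so for the trans isomer the two substituents are e,e in one chair and a,a in the other.
Chair I (methoxy axial, amino axial): E = 2.07 kcal/mol.
Chair II (methoxy equatorial, amino equatorial): E = 0.00 kcal/mol.
Chair II is the more stable (lower-energy) conformer, and in that chair the methoxy group is equatorial.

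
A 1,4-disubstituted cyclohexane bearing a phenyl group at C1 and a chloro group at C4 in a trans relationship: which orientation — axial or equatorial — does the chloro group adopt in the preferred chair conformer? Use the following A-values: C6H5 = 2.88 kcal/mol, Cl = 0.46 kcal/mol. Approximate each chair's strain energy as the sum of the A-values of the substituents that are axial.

C1 and C4 have opposite parity, so for the trans isomer the two substituents are e,e in one chair and a,a in the other.
Chair I (phenyl axial, chloro axial): E = 3.34 kcal/mol.
Chair II (phenyl equatorial, chloro equatorial): E = 0.00 kcal/mol.
Chair II is the more stable (lower-energy) conformer, and in that chair the chloro group is equatorial.

equatorial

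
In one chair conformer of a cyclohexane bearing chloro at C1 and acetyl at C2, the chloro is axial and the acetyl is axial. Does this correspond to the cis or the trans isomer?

trans

C1 and C2 have opposite parity, so their axial bonds point in opposite directions.
With opposite-parity carbons, two substituents on the same face are one axial and one equatorial; opposite faces give both axial or both equatorial.
Here the groups are axial/axial → opposite face → trans.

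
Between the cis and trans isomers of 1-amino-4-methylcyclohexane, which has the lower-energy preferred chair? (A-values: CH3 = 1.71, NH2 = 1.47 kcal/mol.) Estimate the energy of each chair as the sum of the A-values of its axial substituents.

At 1,4 positions (parity opposite): cis → (a,e or e,a); trans → (e,e or a,a).
Best chair for cis: E = 1.47 kcal/mol; best chair for trans: E = 0.00 kcal/mol.
The trans isomer is lower by 1.47 kcal/mol.

trans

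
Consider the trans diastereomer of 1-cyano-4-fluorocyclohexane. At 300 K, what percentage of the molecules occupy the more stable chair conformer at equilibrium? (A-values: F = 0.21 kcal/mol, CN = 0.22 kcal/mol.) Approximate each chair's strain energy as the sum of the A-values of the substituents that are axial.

67.3%

C1 and C4 have opposite parity, so for the trans isomer the two substituents are e,e in one chair and a,a in the other.
Chair I (fluoro axial, cyano axial): E = 0.43 kcal/mol; chair II (fluoro equatorial, cyano equatorial): E = 0.00 kcal/mol.
ΔG = 0.43 kcal/mol between the two chairs.
K = exp(ΔG/RT) with R = 1.987×10⁻³ kcal mol⁻¹ K⁻¹ and T = 300 K gives K ≈ 2.06.
Fraction in the lower-energy chair = K/(K+1) = 67.3%.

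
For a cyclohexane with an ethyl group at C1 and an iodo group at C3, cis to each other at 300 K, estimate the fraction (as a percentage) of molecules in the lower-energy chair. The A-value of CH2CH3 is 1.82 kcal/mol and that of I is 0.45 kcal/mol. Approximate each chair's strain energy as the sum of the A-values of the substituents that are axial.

97.8%

C1 and C3 have the same parity, so for the cis isomer the two substituents are e,e in one chair and a,a in the other.
Chair I (ethyl axial, iodo axial): E = 2.27 kcal/mol; chair II (ethyl equatorial, iodo equatorial): E = 0.00 kcal/mol.
ΔG = 2.27 kcal/mol between the two chairs.
K = exp(ΔG/RT) with R = 1.987×10⁻³ kcal mol⁻¹ K⁻¹ and T = 300 K gives K ≈ 45.1.
Fraction in the lower-energy chair = K/(K+1) = 97.8%.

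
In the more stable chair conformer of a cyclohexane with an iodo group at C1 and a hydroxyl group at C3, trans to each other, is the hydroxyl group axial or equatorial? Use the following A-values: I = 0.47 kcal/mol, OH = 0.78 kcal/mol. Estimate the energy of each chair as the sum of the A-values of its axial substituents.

C1 and C3 have the same parity, so for the trans isomer the two substituents are one axial and one equatorial in each chair.
Chair I (iodo axial, hydroxyl equatorial): E = 0.47 kcal/mol.
Chair II (iodo equatorial, hydroxyl axial): E = 0.78 kcal/mol.
Chair I is the more stable (lower-energy) conformer, and in that chair the hydroxyl group is equatorial.

equatorial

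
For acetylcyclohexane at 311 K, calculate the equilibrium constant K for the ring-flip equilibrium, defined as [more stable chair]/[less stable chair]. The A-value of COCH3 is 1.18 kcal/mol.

K ≈ 6.75

One chair has the acetyl group axial (E = 1.18 kcal/mol) and the other has it equatorial (E = 0).
ΔG = 1.18 kcal/mol between the two chairs.
K = exp(ΔG/RT) with R = 1.987×10⁻³ kcal mol⁻¹ K⁻¹ and T = 311 K gives K ≈ 6.75.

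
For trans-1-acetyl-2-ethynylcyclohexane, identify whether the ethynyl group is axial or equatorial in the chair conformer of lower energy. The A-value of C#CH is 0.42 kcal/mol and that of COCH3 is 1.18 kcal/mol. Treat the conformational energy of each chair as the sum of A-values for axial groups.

C1 and C2 have opposite parity, so for the trans isomer the two substituents are e,e in one chair and a,a in the other.
Chair I (ethynyl axial, acetyl axial): E = 1.60 kcal/mol.
Chair II (ethynyl equatorial, acetyl equatorial): E = 0.00 kcal/mol.
Chair II is the more stable (lower-energy) conformer, and in that chair the ethynyl group is equatorial.

equatorial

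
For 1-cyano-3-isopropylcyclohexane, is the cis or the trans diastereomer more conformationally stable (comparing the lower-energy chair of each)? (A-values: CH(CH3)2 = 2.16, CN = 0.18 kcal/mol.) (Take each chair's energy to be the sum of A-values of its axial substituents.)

At 1,3 positions (parity same): cis → (e,e or a,a); trans → (a,e or e,a).
Best chair for cis: E = 0.00 kcal/mol; best chair for trans: E = 0.18 kcal/mol.
The cis isomer is lower by 0.18 kcal/mol.

cis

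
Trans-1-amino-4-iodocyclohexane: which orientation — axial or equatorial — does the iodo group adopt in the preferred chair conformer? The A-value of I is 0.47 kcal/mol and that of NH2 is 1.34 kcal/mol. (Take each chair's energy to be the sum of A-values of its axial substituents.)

C1 and C4 have opposite parity, so for the trans isomer the two substituents are e,e in one chair and a,a in the other.
Chair I (iodo axial, amino axial): E = 1.81 kcal/mol.
Chair II (iodo equatorial, amino equatorial): E = 0.00 kcal/mol.
Chair II is the more stable (lower-energy) conformer, and in that chair the iodo group is equatorial.

equatorial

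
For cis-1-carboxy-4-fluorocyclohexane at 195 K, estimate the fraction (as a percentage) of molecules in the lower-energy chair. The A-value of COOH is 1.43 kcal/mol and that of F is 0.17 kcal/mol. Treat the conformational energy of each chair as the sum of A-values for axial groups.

96.3%

C1 and C4 have opposite parity, so for the cis isomer the two substituents are one axial and one equatorial in each chair.
Chair I (carboxyl axial, fluoro equatorial): E = 1.43 kcal/mol; chair II (carboxyl equatorial, fluoro axial): E = 0.17 kcal/mol.
ΔG = 1.26 kcal/mol between the two chairs.
K = exp(ΔG/RT) with R = 1.987×10⁻³ kcal mol⁻¹ K⁻¹ and T = 195 K gives K ≈ 25.8.
Fraction in the lower-energy chair = K/(K+1) = 96.3%.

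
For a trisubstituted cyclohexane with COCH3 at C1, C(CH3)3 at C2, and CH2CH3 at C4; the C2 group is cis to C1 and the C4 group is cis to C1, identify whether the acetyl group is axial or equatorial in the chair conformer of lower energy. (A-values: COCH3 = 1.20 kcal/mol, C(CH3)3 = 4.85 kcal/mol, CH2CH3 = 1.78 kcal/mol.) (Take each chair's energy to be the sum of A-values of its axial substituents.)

Chair I (acetyl axial, tert-butyl equatorial, ethyl equatorial): E = 1.20 kcal/mol.
Chair II (acetyl equatorial, tert-butyl axial, ethyl axial): E = 6.63 kcal/mol.
Chair I is the more stable (lower-energy) conformer, and in that chair the acetyl group is axial.

axial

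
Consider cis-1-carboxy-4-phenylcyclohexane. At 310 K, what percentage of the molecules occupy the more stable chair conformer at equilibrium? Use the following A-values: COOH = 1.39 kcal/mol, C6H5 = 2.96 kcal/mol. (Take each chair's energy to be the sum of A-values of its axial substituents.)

92.7%

C1 and C4 have opposite parity, so for the cis isomer the two substituents are one axial and one equatorial in each chair.
Chair I (carboxyl axial, phenyl equatorial): E = 1.39 kcal/mol; chair II (carboxyl equatorial, phenyl axial): E = 2.96 kcal/mol.
ΔG = 1.57 kcal/mol between the two chairs.
K = exp(ΔG/RT) with R = 1.987×10⁻³ kcal mol⁻¹ K⁻¹ and T = 310 K gives K ≈ 12.8.
Fraction in the lower-energy chair = K/(K+1) = 92.7%.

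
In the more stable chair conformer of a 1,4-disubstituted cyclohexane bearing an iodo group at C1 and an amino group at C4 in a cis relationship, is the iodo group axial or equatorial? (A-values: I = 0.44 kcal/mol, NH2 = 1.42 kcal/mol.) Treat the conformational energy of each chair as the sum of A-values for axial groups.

C1 and C4 have opposite parity, so for the cis isomer the two substituents are one axial and one equatorial in each chair.
Chair I (iodo axial, amino equatorial): E = 0.44 kcal/mol.
Chair II (iodo equatorial, amino axial): E = 1.42 kcal/mol.
Chair I is the more stable (lower-energy) conformer, and in that chair the iodo group is axial.

axial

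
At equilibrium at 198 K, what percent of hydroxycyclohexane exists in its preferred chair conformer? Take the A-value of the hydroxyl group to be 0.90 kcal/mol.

90.8%

One chair has the hydroxyl group axial (E = 0.90 kcal/mol) and the other has it equatorial (E = 0).
ΔG = 0.90 kcal/mol between the two chairs.
K = exp(ΔG/RT) with R = 1.987×10⁻³ kcal mol⁻¹ K⁻¹ and T = 198 K gives K ≈ 9.85.
Fraction in the lower-energy chair = K/(K+1) = 90.8%.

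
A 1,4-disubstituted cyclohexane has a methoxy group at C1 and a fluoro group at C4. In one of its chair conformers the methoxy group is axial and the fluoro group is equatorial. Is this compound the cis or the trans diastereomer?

C1 and C4 have opposite parity, so their axial bonds point in opposite directions.
With opposite-parity carbons, two substituents on the same face are one axial and one equatorial; opposite faces give both axial or both equatorial.
Here the groups are axial/equatorial → same face → cis.

cis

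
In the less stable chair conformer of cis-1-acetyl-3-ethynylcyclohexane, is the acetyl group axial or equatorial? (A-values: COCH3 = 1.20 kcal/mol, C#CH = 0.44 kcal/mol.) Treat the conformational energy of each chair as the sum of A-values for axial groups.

C1 and C3 have the same parity, so for the cis isomer the two substituents are e,e in one chair and a,a in the other.
Chair I (acetyl axial, ethynyl axial): E = 1.64 kcal/mol.
Chair II (acetyl equatorial, ethynyl equatorial): E = 0.00 kcal/mol.
Chair I is the less stable (higher-energy) conformer, and in that chair the acetyl group is axial.

axial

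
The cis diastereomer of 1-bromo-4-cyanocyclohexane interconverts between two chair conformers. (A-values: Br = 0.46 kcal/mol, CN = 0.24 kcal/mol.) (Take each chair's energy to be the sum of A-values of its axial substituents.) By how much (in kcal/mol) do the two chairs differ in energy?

C1 and C4 have opposite parity, so for the cis isomer the two substituents are one axial and one equatorial in each chair.
Chair I (bromo axial, cyano equatorial): E = 0.46 kcal/mol.
Chair II (bromo equatorial, cyano axial): E = 0.24 kcal/mol.
ΔE = 0.46 − 0.24 = 0.22 kcal/mol; chair II is more stable.

0.22 kcal/mol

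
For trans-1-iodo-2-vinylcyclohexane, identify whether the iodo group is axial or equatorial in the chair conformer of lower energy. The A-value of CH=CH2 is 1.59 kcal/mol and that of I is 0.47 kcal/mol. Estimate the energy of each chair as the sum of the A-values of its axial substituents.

C1 and C2 have opposite parity, so for the trans isomer the two substituents are e,e in one chair and a,a in the other.
Chair I (vinyl axial, iodo axial): E = 2.06 kcal/mol.
Chair II (vinyl equatorial, iodo equatorial): E = 0.00 kcal/mol.
Chair II is the more stable (lower-energy) conformer, and in that chair the iodo group is equatorial.

equatorial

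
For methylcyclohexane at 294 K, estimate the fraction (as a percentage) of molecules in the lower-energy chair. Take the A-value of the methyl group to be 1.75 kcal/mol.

One chair has the methyl group axial (E = 1.75 kcal/mol) and the other has it equatorial (E = 0).
ΔG = 1.75 kcal/mol between the two chairs.
K = exp(ΔG/RT) with R = 1.987×10⁻³ kcal mol⁻¹ K⁻¹ and T = 294 K gives K ≈ 20.
Fraction in the lower-energy chair = K/(K+1) = 95.2%.

95.2%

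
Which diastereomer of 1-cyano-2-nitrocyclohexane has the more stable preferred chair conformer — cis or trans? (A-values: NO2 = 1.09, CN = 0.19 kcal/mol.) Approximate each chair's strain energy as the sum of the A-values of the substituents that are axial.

trans

At 1,2 positions (parity opposite): cis → (a,e or e,a); trans → (e,e or a,a).
Best chair for cis: E = 0.19 kcal/mol; best chair for trans: E = 0.00 kcal/mol.
The trans isomer is lower by 0.19 kcal/mol.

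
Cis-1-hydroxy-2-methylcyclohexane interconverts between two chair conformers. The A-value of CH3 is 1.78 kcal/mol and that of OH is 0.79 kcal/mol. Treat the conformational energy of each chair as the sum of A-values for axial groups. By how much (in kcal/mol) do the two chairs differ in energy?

C1 and C2 have opposite parity, so for the cis isomer the two substituents are one axial and one equatorial in each chair.
Chair I (methyl axial, hydroxyl equatorial): E = 1.78 kcal/mol.
Chair II (methyl equatorial, hydroxyl axial): E = 0.79 kcal/mol.
ΔE = 1.78 − 0.79 = 0.99 kcal/mol; chair II is more stable.

0.99 kcal/mol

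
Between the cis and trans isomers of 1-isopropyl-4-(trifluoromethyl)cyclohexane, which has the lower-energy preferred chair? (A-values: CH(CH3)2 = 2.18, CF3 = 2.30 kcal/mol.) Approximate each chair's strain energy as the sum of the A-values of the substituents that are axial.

trans

At 1,4 positions (parity opposite): cis → (a,e or e,a); trans → (e,e or a,a).
Best chair for cis: E = 2.18 kcal/mol; best chair for trans: E = 0.00 kcal/mol.
The trans isomer is lower by 2.18 kcal/mol.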